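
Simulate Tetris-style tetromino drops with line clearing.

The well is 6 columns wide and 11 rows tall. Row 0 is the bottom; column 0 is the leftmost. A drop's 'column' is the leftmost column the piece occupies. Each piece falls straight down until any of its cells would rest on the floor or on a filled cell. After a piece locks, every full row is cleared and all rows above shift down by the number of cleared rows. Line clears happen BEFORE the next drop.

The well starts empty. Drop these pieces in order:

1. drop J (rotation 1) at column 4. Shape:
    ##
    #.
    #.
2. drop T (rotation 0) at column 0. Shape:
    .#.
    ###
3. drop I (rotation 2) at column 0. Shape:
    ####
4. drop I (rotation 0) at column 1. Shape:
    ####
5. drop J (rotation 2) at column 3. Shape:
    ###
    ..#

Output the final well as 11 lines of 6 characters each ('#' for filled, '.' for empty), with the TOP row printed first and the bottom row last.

Answer: ......
......
......
......
......
......
......
...###
.#####
.#..#.
###.#.

Derivation:
Drop 1: J rot1 at col 4 lands with bottom-row=0; cleared 0 line(s) (total 0); column heights now [0 0 0 0 3 3], max=3
Drop 2: T rot0 at col 0 lands with bottom-row=0; cleared 0 line(s) (total 0); column heights now [1 2 1 0 3 3], max=3
Drop 3: I rot2 at col 0 lands with bottom-row=2; cleared 1 line(s) (total 1); column heights now [1 2 1 0 2 0], max=2
Drop 4: I rot0 at col 1 lands with bottom-row=2; cleared 0 line(s) (total 1); column heights now [1 3 3 3 3 0], max=3
Drop 5: J rot2 at col 3 lands with bottom-row=2; cleared 0 line(s) (total 1); column heights now [1 3 3 4 4 4], max=4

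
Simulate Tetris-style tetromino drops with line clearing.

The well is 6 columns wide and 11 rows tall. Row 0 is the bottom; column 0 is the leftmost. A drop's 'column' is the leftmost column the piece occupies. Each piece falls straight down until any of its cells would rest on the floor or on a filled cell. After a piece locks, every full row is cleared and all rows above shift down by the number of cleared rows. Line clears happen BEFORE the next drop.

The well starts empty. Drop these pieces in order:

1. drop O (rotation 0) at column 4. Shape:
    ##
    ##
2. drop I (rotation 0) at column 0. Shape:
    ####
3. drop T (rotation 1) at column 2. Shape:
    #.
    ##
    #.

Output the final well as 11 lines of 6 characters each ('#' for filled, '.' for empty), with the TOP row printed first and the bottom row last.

Answer: ......
......
......
......
......
......
......
......
..#...
..##..
..#.##

Derivation:
Drop 1: O rot0 at col 4 lands with bottom-row=0; cleared 0 line(s) (total 0); column heights now [0 0 0 0 2 2], max=2
Drop 2: I rot0 at col 0 lands with bottom-row=0; cleared 1 line(s) (total 1); column heights now [0 0 0 0 1 1], max=1
Drop 3: T rot1 at col 2 lands with bottom-row=0; cleared 0 line(s) (total 1); column heights now [0 0 3 2 1 1], max=3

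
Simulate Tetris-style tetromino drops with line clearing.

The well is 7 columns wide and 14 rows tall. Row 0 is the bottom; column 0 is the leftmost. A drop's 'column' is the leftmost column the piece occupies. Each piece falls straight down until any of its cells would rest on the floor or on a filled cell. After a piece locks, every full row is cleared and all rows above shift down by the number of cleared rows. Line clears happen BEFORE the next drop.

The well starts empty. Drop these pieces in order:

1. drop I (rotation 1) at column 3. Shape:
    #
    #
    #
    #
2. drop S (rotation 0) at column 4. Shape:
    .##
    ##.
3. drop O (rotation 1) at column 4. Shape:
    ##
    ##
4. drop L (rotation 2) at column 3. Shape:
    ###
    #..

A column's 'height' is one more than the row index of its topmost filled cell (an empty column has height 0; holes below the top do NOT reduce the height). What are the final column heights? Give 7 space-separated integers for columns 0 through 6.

Drop 1: I rot1 at col 3 lands with bottom-row=0; cleared 0 line(s) (total 0); column heights now [0 0 0 4 0 0 0], max=4
Drop 2: S rot0 at col 4 lands with bottom-row=0; cleared 0 line(s) (total 0); column heights now [0 0 0 4 1 2 2], max=4
Drop 3: O rot1 at col 4 lands with bottom-row=2; cleared 0 line(s) (total 0); column heights now [0 0 0 4 4 4 2], max=4
Drop 4: L rot2 at col 3 lands with bottom-row=4; cleared 0 line(s) (total 0); column heights now [0 0 0 6 6 6 2], max=6

Answer: 0 0 0 6 6 6 2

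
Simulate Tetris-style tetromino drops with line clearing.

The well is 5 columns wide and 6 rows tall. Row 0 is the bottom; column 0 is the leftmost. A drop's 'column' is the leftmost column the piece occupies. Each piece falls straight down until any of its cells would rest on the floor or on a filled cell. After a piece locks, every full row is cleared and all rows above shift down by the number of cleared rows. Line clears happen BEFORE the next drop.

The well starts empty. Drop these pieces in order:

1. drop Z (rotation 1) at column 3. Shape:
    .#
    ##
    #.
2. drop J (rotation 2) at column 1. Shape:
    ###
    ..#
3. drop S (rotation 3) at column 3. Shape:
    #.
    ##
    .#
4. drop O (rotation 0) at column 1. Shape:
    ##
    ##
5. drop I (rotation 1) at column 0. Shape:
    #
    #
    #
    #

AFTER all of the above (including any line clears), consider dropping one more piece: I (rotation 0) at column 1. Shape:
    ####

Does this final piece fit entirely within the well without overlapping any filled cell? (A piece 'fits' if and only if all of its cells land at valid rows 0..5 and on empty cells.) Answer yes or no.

Drop 1: Z rot1 at col 3 lands with bottom-row=0; cleared 0 line(s) (total 0); column heights now [0 0 0 2 3], max=3
Drop 2: J rot2 at col 1 lands with bottom-row=2; cleared 0 line(s) (total 0); column heights now [0 4 4 4 3], max=4
Drop 3: S rot3 at col 3 lands with bottom-row=3; cleared 0 line(s) (total 0); column heights now [0 4 4 6 5], max=6
Drop 4: O rot0 at col 1 lands with bottom-row=4; cleared 0 line(s) (total 0); column heights now [0 6 6 6 5], max=6
Drop 5: I rot1 at col 0 lands with bottom-row=0; cleared 1 line(s) (total 1); column heights now [3 5 5 5 4], max=5
Test piece I rot0 at col 1 (width 4): heights before test = [3 5 5 5 4]; fits = True

Answer: yes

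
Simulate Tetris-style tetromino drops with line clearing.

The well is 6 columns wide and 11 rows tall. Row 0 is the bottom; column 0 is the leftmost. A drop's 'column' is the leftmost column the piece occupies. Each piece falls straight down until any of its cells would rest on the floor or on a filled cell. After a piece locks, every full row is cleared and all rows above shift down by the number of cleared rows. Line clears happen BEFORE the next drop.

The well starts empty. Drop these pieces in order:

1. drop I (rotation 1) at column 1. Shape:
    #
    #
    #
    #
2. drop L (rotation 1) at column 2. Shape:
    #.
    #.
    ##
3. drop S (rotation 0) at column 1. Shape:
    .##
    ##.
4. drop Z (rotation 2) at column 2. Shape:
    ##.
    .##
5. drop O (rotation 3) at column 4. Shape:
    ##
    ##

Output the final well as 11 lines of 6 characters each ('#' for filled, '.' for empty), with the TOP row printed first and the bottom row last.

Drop 1: I rot1 at col 1 lands with bottom-row=0; cleared 0 line(s) (total 0); column heights now [0 4 0 0 0 0], max=4
Drop 2: L rot1 at col 2 lands with bottom-row=0; cleared 0 line(s) (total 0); column heights now [0 4 3 1 0 0], max=4
Drop 3: S rot0 at col 1 lands with bottom-row=4; cleared 0 line(s) (total 0); column heights now [0 5 6 6 0 0], max=6
Drop 4: Z rot2 at col 2 lands with bottom-row=6; cleared 0 line(s) (total 0); column heights now [0 5 8 8 7 0], max=8
Drop 5: O rot3 at col 4 lands with bottom-row=7; cleared 0 line(s) (total 0); column heights now [0 5 8 8 9 9], max=9

Answer: ......
......
....##
..####
...##.
..##..
.##...
.#....
.##...
.##...
.###..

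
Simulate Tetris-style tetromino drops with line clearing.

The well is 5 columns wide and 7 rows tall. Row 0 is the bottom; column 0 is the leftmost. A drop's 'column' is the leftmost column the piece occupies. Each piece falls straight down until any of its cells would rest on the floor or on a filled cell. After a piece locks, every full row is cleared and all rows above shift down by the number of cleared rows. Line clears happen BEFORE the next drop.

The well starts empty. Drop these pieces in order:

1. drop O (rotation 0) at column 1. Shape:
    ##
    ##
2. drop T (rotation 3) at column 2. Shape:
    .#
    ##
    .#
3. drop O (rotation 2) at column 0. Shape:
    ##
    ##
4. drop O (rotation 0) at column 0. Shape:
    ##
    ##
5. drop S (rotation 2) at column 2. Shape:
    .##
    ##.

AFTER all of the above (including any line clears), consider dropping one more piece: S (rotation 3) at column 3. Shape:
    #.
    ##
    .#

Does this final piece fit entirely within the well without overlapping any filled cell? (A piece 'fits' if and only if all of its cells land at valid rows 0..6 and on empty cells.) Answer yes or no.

Drop 1: O rot0 at col 1 lands with bottom-row=0; cleared 0 line(s) (total 0); column heights now [0 2 2 0 0], max=2
Drop 2: T rot3 at col 2 lands with bottom-row=1; cleared 0 line(s) (total 0); column heights now [0 2 3 4 0], max=4
Drop 3: O rot2 at col 0 lands with bottom-row=2; cleared 0 line(s) (total 0); column heights now [4 4 3 4 0], max=4
Drop 4: O rot0 at col 0 lands with bottom-row=4; cleared 0 line(s) (total 0); column heights now [6 6 3 4 0], max=6
Drop 5: S rot2 at col 2 lands with bottom-row=4; cleared 0 line(s) (total 0); column heights now [6 6 5 6 6], max=6
Test piece S rot3 at col 3 (width 2): heights before test = [6 6 5 6 6]; fits = False

Answer: no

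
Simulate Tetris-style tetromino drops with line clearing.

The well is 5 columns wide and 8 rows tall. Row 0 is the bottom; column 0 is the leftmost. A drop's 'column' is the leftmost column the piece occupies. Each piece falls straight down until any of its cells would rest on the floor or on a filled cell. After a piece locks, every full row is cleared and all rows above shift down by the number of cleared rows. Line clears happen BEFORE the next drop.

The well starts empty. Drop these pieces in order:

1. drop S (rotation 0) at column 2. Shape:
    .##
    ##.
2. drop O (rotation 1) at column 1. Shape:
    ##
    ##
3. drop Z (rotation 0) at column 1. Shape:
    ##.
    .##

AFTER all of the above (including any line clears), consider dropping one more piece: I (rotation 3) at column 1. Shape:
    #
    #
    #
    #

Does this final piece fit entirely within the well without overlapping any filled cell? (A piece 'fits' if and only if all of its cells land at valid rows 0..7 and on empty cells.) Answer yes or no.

Answer: no

Derivation:
Drop 1: S rot0 at col 2 lands with bottom-row=0; cleared 0 line(s) (total 0); column heights now [0 0 1 2 2], max=2
Drop 2: O rot1 at col 1 lands with bottom-row=1; cleared 0 line(s) (total 0); column heights now [0 3 3 2 2], max=3
Drop 3: Z rot0 at col 1 lands with bottom-row=3; cleared 0 line(s) (total 0); column heights now [0 5 5 4 2], max=5
Test piece I rot3 at col 1 (width 1): heights before test = [0 5 5 4 2]; fits = False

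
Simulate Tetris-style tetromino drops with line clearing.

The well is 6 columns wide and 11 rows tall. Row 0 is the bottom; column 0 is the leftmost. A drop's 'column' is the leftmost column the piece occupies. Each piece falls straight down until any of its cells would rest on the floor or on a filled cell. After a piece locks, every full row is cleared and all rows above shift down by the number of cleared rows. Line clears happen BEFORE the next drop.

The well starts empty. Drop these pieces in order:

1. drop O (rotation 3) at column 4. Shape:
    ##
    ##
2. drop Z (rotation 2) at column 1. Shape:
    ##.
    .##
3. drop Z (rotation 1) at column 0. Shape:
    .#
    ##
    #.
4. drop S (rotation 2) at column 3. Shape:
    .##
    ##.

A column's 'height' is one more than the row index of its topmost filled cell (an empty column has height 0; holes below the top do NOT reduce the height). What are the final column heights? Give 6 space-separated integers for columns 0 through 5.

Answer: 3 4 2 3 4 4

Derivation:
Drop 1: O rot3 at col 4 lands with bottom-row=0; cleared 0 line(s) (total 0); column heights now [0 0 0 0 2 2], max=2
Drop 2: Z rot2 at col 1 lands with bottom-row=0; cleared 0 line(s) (total 0); column heights now [0 2 2 1 2 2], max=2
Drop 3: Z rot1 at col 0 lands with bottom-row=1; cleared 0 line(s) (total 0); column heights now [3 4 2 1 2 2], max=4
Drop 4: S rot2 at col 3 lands with bottom-row=2; cleared 0 line(s) (total 0); column heights now [3 4 2 3 4 4], max=4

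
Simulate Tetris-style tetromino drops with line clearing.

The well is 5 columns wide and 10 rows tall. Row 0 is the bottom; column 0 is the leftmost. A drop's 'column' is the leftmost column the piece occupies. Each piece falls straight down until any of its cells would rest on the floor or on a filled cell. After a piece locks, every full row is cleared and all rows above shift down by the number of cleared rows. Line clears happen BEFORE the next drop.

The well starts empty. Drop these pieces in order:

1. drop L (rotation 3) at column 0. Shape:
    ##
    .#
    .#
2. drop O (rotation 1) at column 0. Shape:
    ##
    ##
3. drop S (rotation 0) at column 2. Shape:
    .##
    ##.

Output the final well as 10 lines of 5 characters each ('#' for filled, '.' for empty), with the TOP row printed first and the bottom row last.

Answer: .....
.....
.....
.....
.....
##...
##...
##...
.#.##
.###.

Derivation:
Drop 1: L rot3 at col 0 lands with bottom-row=0; cleared 0 line(s) (total 0); column heights now [3 3 0 0 0], max=3
Drop 2: O rot1 at col 0 lands with bottom-row=3; cleared 0 line(s) (total 0); column heights now [5 5 0 0 0], max=5
Drop 3: S rot0 at col 2 lands with bottom-row=0; cleared 0 line(s) (total 0); column heights now [5 5 1 2 2], max=5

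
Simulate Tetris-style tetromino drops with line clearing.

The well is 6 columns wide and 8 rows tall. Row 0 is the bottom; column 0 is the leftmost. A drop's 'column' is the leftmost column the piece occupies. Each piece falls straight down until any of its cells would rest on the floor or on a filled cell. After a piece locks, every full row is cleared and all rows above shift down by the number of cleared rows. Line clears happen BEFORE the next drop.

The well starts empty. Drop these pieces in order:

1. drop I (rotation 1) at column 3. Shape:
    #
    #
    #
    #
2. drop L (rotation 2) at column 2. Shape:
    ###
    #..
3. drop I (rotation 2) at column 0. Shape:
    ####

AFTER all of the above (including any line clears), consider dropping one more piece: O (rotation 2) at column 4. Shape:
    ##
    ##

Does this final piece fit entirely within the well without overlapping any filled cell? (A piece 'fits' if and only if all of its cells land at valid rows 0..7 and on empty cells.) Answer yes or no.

Answer: yes

Derivation:
Drop 1: I rot1 at col 3 lands with bottom-row=0; cleared 0 line(s) (total 0); column heights now [0 0 0 4 0 0], max=4
Drop 2: L rot2 at col 2 lands with bottom-row=3; cleared 0 line(s) (total 0); column heights now [0 0 5 5 5 0], max=5
Drop 3: I rot2 at col 0 lands with bottom-row=5; cleared 0 line(s) (total 0); column heights now [6 6 6 6 5 0], max=6
Test piece O rot2 at col 4 (width 2): heights before test = [6 6 6 6 5 0]; fits = True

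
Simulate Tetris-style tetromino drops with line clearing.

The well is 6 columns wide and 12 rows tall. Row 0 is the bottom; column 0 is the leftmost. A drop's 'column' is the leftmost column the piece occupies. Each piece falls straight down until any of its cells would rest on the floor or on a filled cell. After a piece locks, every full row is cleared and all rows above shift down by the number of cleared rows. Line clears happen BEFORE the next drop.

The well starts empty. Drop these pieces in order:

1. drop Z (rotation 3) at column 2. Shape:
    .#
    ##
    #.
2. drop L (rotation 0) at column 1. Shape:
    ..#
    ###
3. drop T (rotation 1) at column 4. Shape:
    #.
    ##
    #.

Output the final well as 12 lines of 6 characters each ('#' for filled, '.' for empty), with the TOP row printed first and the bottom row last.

Drop 1: Z rot3 at col 2 lands with bottom-row=0; cleared 0 line(s) (total 0); column heights now [0 0 2 3 0 0], max=3
Drop 2: L rot0 at col 1 lands with bottom-row=3; cleared 0 line(s) (total 0); column heights now [0 4 4 5 0 0], max=5
Drop 3: T rot1 at col 4 lands with bottom-row=0; cleared 0 line(s) (total 0); column heights now [0 4 4 5 3 2], max=5

Answer: ......
......
......
......
......
......
......
...#..
.###..
...##.
..####
..#.#.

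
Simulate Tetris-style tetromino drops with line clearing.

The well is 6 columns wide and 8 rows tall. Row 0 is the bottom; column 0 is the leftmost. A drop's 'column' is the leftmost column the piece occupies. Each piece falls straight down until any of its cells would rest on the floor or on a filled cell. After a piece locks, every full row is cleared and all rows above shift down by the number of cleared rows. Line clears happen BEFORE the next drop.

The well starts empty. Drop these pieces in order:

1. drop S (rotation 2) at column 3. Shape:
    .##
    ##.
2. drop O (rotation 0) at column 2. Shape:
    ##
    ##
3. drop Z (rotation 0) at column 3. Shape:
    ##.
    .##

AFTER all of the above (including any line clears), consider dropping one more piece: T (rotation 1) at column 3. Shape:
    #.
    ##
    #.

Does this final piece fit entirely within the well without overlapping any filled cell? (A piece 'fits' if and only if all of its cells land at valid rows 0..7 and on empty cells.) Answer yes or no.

Drop 1: S rot2 at col 3 lands with bottom-row=0; cleared 0 line(s) (total 0); column heights now [0 0 0 1 2 2], max=2
Drop 2: O rot0 at col 2 lands with bottom-row=1; cleared 0 line(s) (total 0); column heights now [0 0 3 3 2 2], max=3
Drop 3: Z rot0 at col 3 lands with bottom-row=2; cleared 0 line(s) (total 0); column heights now [0 0 3 4 4 3], max=4
Test piece T rot1 at col 3 (width 2): heights before test = [0 0 3 4 4 3]; fits = True

Answer: yes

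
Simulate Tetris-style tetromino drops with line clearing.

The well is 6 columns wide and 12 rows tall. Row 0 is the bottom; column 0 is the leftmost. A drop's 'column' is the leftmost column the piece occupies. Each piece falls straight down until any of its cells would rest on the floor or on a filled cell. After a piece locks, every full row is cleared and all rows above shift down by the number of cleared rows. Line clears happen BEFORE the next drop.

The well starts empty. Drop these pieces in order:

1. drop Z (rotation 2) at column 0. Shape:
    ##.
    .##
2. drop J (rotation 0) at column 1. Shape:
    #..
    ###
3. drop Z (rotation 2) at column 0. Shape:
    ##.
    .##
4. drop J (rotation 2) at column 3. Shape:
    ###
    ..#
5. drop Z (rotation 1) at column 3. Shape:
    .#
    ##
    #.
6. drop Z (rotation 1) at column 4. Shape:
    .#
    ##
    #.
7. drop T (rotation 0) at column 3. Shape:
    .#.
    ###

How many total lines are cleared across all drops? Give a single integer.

Answer: 0

Derivation:
Drop 1: Z rot2 at col 0 lands with bottom-row=0; cleared 0 line(s) (total 0); column heights now [2 2 1 0 0 0], max=2
Drop 2: J rot0 at col 1 lands with bottom-row=2; cleared 0 line(s) (total 0); column heights now [2 4 3 3 0 0], max=4
Drop 3: Z rot2 at col 0 lands with bottom-row=4; cleared 0 line(s) (total 0); column heights now [6 6 5 3 0 0], max=6
Drop 4: J rot2 at col 3 lands with bottom-row=2; cleared 0 line(s) (total 0); column heights now [6 6 5 4 4 4], max=6
Drop 5: Z rot1 at col 3 lands with bottom-row=4; cleared 0 line(s) (total 0); column heights now [6 6 5 6 7 4], max=7
Drop 6: Z rot1 at col 4 lands with bottom-row=7; cleared 0 line(s) (total 0); column heights now [6 6 5 6 9 10], max=10
Drop 7: T rot0 at col 3 lands with bottom-row=10; cleared 0 line(s) (total 0); column heights now [6 6 5 11 12 11], max=12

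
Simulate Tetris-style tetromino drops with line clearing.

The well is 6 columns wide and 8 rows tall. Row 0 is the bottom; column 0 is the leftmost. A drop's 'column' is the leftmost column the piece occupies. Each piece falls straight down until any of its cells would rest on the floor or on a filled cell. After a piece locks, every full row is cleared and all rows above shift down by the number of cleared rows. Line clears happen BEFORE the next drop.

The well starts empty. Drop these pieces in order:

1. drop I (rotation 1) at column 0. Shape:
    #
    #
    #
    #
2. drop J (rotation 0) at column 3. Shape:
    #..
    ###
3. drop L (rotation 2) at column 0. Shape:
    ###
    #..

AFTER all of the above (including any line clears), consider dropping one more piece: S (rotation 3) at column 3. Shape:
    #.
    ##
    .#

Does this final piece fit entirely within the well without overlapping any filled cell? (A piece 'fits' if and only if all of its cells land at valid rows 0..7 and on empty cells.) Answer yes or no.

Drop 1: I rot1 at col 0 lands with bottom-row=0; cleared 0 line(s) (total 0); column heights now [4 0 0 0 0 0], max=4
Drop 2: J rot0 at col 3 lands with bottom-row=0; cleared 0 line(s) (total 0); column heights now [4 0 0 2 1 1], max=4
Drop 3: L rot2 at col 0 lands with bottom-row=4; cleared 0 line(s) (total 0); column heights now [6 6 6 2 1 1], max=6
Test piece S rot3 at col 3 (width 2): heights before test = [6 6 6 2 1 1]; fits = True

Answer: yes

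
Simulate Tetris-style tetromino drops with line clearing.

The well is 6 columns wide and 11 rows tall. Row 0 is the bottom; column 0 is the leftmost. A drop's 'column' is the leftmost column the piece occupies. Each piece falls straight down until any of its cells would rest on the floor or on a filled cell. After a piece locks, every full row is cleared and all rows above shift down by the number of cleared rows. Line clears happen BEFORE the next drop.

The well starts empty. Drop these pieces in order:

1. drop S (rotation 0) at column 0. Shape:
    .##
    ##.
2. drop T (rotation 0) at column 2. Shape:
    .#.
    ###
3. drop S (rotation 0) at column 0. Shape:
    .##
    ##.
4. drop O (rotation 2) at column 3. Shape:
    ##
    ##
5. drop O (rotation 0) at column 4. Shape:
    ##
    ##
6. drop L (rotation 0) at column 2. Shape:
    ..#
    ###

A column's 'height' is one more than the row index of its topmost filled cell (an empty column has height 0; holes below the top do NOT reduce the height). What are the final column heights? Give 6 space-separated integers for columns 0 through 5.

Answer: 3 4 9 9 10 8

Derivation:
Drop 1: S rot0 at col 0 lands with bottom-row=0; cleared 0 line(s) (total 0); column heights now [1 2 2 0 0 0], max=2
Drop 2: T rot0 at col 2 lands with bottom-row=2; cleared 0 line(s) (total 0); column heights now [1 2 3 4 3 0], max=4
Drop 3: S rot0 at col 0 lands with bottom-row=2; cleared 0 line(s) (total 0); column heights now [3 4 4 4 3 0], max=4
Drop 4: O rot2 at col 3 lands with bottom-row=4; cleared 0 line(s) (total 0); column heights now [3 4 4 6 6 0], max=6
Drop 5: O rot0 at col 4 lands with bottom-row=6; cleared 0 line(s) (total 0); column heights now [3 4 4 6 8 8], max=8
Drop 6: L rot0 at col 2 lands with bottom-row=8; cleared 0 line(s) (total 0); column heights now [3 4 9 9 10 8], max=10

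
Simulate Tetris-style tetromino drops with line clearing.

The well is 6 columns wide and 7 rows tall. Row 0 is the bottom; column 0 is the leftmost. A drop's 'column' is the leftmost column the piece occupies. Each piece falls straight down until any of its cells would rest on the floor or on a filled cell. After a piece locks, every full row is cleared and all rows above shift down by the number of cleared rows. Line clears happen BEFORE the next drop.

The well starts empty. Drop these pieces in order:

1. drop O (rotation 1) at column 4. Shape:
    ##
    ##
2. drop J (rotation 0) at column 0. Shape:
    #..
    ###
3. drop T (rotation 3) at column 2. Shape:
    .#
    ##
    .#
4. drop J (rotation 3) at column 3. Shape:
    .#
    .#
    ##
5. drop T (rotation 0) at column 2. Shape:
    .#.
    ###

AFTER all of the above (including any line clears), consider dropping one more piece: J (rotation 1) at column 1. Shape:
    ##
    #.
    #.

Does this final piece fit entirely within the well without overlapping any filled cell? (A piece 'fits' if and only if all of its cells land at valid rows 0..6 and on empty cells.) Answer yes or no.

Drop 1: O rot1 at col 4 lands with bottom-row=0; cleared 0 line(s) (total 0); column heights now [0 0 0 0 2 2], max=2
Drop 2: J rot0 at col 0 lands with bottom-row=0; cleared 0 line(s) (total 0); column heights now [2 1 1 0 2 2], max=2
Drop 3: T rot3 at col 2 lands with bottom-row=0; cleared 1 line(s) (total 1); column heights now [1 0 1 2 1 1], max=2
Drop 4: J rot3 at col 3 lands with bottom-row=2; cleared 0 line(s) (total 1); column heights now [1 0 1 3 5 1], max=5
Drop 5: T rot0 at col 2 lands with bottom-row=5; cleared 0 line(s) (total 1); column heights now [1 0 6 7 6 1], max=7
Test piece J rot1 at col 1 (width 2): heights before test = [1 0 6 7 6 1]; fits = True

Answer: yes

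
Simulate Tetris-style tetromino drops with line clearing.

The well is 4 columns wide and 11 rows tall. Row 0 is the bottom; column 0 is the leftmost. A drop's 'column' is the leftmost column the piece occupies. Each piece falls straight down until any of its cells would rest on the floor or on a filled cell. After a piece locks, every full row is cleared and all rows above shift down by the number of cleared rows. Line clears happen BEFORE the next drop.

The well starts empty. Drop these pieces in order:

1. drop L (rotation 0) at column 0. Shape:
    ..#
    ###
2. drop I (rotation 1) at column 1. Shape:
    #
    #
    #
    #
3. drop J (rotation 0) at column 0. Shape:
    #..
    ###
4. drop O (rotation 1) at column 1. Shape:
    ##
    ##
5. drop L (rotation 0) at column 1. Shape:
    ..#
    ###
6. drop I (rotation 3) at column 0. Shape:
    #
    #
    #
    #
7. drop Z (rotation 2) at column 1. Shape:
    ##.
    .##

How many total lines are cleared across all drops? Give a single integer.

Drop 1: L rot0 at col 0 lands with bottom-row=0; cleared 0 line(s) (total 0); column heights now [1 1 2 0], max=2
Drop 2: I rot1 at col 1 lands with bottom-row=1; cleared 0 line(s) (total 0); column heights now [1 5 2 0], max=5
Drop 3: J rot0 at col 0 lands with bottom-row=5; cleared 0 line(s) (total 0); column heights now [7 6 6 0], max=7
Drop 4: O rot1 at col 1 lands with bottom-row=6; cleared 0 line(s) (total 0); column heights now [7 8 8 0], max=8
Drop 5: L rot0 at col 1 lands with bottom-row=8; cleared 0 line(s) (total 0); column heights now [7 9 9 10], max=10
Drop 6: I rot3 at col 0 lands with bottom-row=7; cleared 1 line(s) (total 1); column heights now [10 8 8 9], max=10
Drop 7: Z rot2 at col 1 lands with bottom-row=9; cleared 0 line(s) (total 1); column heights now [10 11 11 10], max=11

Answer: 1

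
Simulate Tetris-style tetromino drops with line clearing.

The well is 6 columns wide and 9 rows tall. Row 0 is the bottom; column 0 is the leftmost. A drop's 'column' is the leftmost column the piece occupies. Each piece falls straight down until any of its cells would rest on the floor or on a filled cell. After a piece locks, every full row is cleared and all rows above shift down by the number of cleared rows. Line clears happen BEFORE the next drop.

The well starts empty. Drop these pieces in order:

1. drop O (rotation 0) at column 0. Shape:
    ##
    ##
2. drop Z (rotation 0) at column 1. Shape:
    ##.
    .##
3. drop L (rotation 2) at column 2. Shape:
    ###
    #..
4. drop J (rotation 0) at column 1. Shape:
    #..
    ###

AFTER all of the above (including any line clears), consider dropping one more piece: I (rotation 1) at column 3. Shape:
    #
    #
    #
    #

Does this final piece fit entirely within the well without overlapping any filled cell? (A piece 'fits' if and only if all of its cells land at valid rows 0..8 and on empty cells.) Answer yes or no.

Answer: no

Derivation:
Drop 1: O rot0 at col 0 lands with bottom-row=0; cleared 0 line(s) (total 0); column heights now [2 2 0 0 0 0], max=2
Drop 2: Z rot0 at col 1 lands with bottom-row=1; cleared 0 line(s) (total 0); column heights now [2 3 3 2 0 0], max=3
Drop 3: L rot2 at col 2 lands with bottom-row=3; cleared 0 line(s) (total 0); column heights now [2 3 5 5 5 0], max=5
Drop 4: J rot0 at col 1 lands with bottom-row=5; cleared 0 line(s) (total 0); column heights now [2 7 6 6 5 0], max=7
Test piece I rot1 at col 3 (width 1): heights before test = [2 7 6 6 5 0]; fits = False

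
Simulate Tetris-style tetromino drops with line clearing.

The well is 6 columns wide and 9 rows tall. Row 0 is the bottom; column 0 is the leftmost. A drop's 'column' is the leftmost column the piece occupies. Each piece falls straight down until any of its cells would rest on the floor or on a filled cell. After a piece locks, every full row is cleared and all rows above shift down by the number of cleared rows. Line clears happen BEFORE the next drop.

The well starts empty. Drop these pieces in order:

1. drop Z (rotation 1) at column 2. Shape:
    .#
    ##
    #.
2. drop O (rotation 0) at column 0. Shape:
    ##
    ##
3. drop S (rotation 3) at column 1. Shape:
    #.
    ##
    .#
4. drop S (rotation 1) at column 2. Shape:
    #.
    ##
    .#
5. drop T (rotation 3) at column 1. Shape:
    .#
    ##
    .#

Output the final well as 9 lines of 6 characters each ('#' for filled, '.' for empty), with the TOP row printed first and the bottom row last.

Drop 1: Z rot1 at col 2 lands with bottom-row=0; cleared 0 line(s) (total 0); column heights now [0 0 2 3 0 0], max=3
Drop 2: O rot0 at col 0 lands with bottom-row=0; cleared 0 line(s) (total 0); column heights now [2 2 2 3 0 0], max=3
Drop 3: S rot3 at col 1 lands with bottom-row=2; cleared 0 line(s) (total 0); column heights now [2 5 4 3 0 0], max=5
Drop 4: S rot1 at col 2 lands with bottom-row=3; cleared 0 line(s) (total 0); column heights now [2 5 6 5 0 0], max=6
Drop 5: T rot3 at col 1 lands with bottom-row=6; cleared 0 line(s) (total 0); column heights now [2 8 9 5 0 0], max=9

Answer: ..#...
.##...
..#...
..#...
.###..
.###..
..##..
####..
###...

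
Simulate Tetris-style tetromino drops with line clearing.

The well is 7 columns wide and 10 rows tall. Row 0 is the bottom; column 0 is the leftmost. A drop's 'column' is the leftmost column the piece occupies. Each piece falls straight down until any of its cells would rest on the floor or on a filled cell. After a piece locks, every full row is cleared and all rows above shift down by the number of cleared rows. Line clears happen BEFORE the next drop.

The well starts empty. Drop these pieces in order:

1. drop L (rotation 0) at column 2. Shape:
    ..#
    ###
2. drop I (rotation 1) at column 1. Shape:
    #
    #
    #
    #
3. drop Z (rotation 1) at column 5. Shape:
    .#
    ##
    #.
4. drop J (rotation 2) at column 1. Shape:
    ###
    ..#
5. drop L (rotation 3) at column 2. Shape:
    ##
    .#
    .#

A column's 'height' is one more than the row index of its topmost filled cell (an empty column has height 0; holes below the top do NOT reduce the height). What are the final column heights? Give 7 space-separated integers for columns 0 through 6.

Drop 1: L rot0 at col 2 lands with bottom-row=0; cleared 0 line(s) (total 0); column heights now [0 0 1 1 2 0 0], max=2
Drop 2: I rot1 at col 1 lands with bottom-row=0; cleared 0 line(s) (total 0); column heights now [0 4 1 1 2 0 0], max=4
Drop 3: Z rot1 at col 5 lands with bottom-row=0; cleared 0 line(s) (total 0); column heights now [0 4 1 1 2 2 3], max=4
Drop 4: J rot2 at col 1 lands with bottom-row=3; cleared 0 line(s) (total 0); column heights now [0 5 5 5 2 2 3], max=5
Drop 5: L rot3 at col 2 lands with bottom-row=5; cleared 0 line(s) (total 0); column heights now [0 5 8 8 2 2 3], max=8

Answer: 0 5 8 8 2 2 3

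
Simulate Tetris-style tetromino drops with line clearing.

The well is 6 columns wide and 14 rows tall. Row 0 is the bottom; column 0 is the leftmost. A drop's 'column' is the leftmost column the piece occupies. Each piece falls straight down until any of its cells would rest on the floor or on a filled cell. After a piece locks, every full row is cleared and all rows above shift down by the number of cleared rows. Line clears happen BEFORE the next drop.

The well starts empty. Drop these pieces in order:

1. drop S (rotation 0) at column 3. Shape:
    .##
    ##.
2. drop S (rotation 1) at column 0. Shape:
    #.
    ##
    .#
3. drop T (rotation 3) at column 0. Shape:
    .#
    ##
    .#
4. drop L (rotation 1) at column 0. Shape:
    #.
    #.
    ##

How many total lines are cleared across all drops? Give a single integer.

Answer: 0

Derivation:
Drop 1: S rot0 at col 3 lands with bottom-row=0; cleared 0 line(s) (total 0); column heights now [0 0 0 1 2 2], max=2
Drop 2: S rot1 at col 0 lands with bottom-row=0; cleared 0 line(s) (total 0); column heights now [3 2 0 1 2 2], max=3
Drop 3: T rot3 at col 0 lands with bottom-row=2; cleared 0 line(s) (total 0); column heights now [4 5 0 1 2 2], max=5
Drop 4: L rot1 at col 0 lands with bottom-row=5; cleared 0 line(s) (total 0); column heights now [8 6 0 1 2 2], max=8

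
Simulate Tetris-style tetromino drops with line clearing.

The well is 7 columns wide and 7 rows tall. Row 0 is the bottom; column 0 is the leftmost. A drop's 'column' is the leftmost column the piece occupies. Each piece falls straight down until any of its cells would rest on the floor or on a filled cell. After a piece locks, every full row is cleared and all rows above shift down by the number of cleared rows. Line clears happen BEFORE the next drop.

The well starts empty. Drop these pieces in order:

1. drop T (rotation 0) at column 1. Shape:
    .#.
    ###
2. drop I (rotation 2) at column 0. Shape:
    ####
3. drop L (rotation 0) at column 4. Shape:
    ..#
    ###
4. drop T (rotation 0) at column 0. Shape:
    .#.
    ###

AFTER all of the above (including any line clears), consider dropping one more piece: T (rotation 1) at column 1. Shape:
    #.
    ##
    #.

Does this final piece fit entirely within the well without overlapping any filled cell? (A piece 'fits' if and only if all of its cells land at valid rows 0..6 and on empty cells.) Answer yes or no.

Drop 1: T rot0 at col 1 lands with bottom-row=0; cleared 0 line(s) (total 0); column heights now [0 1 2 1 0 0 0], max=2
Drop 2: I rot2 at col 0 lands with bottom-row=2; cleared 0 line(s) (total 0); column heights now [3 3 3 3 0 0 0], max=3
Drop 3: L rot0 at col 4 lands with bottom-row=0; cleared 0 line(s) (total 0); column heights now [3 3 3 3 1 1 2], max=3
Drop 4: T rot0 at col 0 lands with bottom-row=3; cleared 0 line(s) (total 0); column heights now [4 5 4 3 1 1 2], max=5
Test piece T rot1 at col 1 (width 2): heights before test = [4 5 4 3 1 1 2]; fits = False

Answer: no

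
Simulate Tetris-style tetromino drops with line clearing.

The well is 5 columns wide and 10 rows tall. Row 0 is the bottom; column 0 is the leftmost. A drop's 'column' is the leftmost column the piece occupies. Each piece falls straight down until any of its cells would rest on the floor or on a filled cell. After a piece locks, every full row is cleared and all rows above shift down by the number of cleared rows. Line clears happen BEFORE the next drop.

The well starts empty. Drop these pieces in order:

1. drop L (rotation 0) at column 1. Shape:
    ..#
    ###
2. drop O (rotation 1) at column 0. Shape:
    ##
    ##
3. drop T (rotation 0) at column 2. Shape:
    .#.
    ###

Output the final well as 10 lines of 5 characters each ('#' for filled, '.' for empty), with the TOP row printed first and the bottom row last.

Drop 1: L rot0 at col 1 lands with bottom-row=0; cleared 0 line(s) (total 0); column heights now [0 1 1 2 0], max=2
Drop 2: O rot1 at col 0 lands with bottom-row=1; cleared 0 line(s) (total 0); column heights now [3 3 1 2 0], max=3
Drop 3: T rot0 at col 2 lands with bottom-row=2; cleared 1 line(s) (total 1); column heights now [2 2 1 3 0], max=3

Answer: .....
.....
.....
.....
.....
.....
.....
...#.
##.#.
.###.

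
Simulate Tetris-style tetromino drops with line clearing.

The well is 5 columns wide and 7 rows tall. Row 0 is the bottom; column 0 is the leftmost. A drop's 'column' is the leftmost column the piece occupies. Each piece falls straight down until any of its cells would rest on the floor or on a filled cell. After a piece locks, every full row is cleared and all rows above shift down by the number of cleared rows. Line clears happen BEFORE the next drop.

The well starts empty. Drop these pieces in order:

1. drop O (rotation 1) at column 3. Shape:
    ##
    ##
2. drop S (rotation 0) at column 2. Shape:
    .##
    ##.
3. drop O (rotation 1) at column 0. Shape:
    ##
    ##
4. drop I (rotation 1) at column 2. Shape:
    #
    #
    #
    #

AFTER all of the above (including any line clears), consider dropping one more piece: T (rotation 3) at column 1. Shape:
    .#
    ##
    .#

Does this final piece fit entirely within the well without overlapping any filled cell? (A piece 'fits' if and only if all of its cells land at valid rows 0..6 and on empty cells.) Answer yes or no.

Drop 1: O rot1 at col 3 lands with bottom-row=0; cleared 0 line(s) (total 0); column heights now [0 0 0 2 2], max=2
Drop 2: S rot0 at col 2 lands with bottom-row=2; cleared 0 line(s) (total 0); column heights now [0 0 3 4 4], max=4
Drop 3: O rot1 at col 0 lands with bottom-row=0; cleared 0 line(s) (total 0); column heights now [2 2 3 4 4], max=4
Drop 4: I rot1 at col 2 lands with bottom-row=3; cleared 0 line(s) (total 0); column heights now [2 2 7 4 4], max=7
Test piece T rot3 at col 1 (width 2): heights before test = [2 2 7 4 4]; fits = False

Answer: no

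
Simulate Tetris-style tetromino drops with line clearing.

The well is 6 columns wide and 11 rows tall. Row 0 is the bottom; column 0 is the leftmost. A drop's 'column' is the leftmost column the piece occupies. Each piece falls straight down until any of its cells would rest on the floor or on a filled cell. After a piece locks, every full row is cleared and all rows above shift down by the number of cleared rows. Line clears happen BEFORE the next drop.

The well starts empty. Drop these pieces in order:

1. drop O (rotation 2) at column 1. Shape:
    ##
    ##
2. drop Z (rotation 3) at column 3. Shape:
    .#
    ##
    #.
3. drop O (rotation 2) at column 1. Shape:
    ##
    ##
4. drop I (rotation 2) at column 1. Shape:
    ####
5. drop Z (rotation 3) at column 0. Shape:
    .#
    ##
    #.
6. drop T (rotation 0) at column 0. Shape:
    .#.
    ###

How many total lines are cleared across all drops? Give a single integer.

Answer: 0

Derivation:
Drop 1: O rot2 at col 1 lands with bottom-row=0; cleared 0 line(s) (total 0); column heights now [0 2 2 0 0 0], max=2
Drop 2: Z rot3 at col 3 lands with bottom-row=0; cleared 0 line(s) (total 0); column heights now [0 2 2 2 3 0], max=3
Drop 3: O rot2 at col 1 lands with bottom-row=2; cleared 0 line(s) (total 0); column heights now [0 4 4 2 3 0], max=4
Drop 4: I rot2 at col 1 lands with bottom-row=4; cleared 0 line(s) (total 0); column heights now [0 5 5 5 5 0], max=5
Drop 5: Z rot3 at col 0 lands with bottom-row=4; cleared 0 line(s) (total 0); column heights now [6 7 5 5 5 0], max=7
Drop 6: T rot0 at col 0 lands with bottom-row=7; cleared 0 line(s) (total 0); column heights now [8 9 8 5 5 0], max=9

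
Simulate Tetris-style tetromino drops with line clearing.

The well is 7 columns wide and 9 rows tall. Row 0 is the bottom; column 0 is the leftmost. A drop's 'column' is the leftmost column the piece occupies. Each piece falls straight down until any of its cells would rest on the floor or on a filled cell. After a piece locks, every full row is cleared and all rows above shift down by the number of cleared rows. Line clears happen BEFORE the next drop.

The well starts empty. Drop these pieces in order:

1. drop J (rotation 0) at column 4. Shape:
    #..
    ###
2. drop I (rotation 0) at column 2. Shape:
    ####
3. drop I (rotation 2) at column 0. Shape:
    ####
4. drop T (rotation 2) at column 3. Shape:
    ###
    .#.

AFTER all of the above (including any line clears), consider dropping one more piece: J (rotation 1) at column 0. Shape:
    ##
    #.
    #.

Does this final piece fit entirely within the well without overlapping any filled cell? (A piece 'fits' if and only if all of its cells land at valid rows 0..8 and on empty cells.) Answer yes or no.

Answer: yes

Derivation:
Drop 1: J rot0 at col 4 lands with bottom-row=0; cleared 0 line(s) (total 0); column heights now [0 0 0 0 2 1 1], max=2
Drop 2: I rot0 at col 2 lands with bottom-row=2; cleared 0 line(s) (total 0); column heights now [0 0 3 3 3 3 1], max=3
Drop 3: I rot2 at col 0 lands with bottom-row=3; cleared 0 line(s) (total 0); column heights now [4 4 4 4 3 3 1], max=4
Drop 4: T rot2 at col 3 lands with bottom-row=3; cleared 0 line(s) (total 0); column heights now [4 4 4 5 5 5 1], max=5
Test piece J rot1 at col 0 (width 2): heights before test = [4 4 4 5 5 5 1]; fits = True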